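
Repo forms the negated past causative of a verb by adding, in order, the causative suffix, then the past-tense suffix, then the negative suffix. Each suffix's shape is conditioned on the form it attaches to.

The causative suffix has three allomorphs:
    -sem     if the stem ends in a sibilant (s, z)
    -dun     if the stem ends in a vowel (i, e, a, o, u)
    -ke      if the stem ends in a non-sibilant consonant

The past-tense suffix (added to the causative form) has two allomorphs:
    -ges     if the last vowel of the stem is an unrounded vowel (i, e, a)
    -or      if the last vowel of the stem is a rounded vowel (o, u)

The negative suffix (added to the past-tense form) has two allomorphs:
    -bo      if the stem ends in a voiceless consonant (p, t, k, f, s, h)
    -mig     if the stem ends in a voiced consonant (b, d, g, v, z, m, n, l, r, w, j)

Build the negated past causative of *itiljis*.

itiljissemgesbo

Since the final sound of *itiljis* is /s/ (a sibilant), it takes -sem, giving *itiljissem*.
The causative form *itiljissem*: last vowel = /e/, an unrounded vowel → -ges → *itiljissemges*.
The past-tense form *itiljissemges* — final consonant /s/ (voiceless) → -bo → *itiljissemgesbo*.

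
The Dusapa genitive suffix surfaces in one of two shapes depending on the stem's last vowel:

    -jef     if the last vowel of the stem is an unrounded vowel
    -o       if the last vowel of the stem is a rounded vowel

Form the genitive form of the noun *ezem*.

*ezem*: last vowel = /e/, an unrounded vowel → -jef → *ezemjef*.

ezemjef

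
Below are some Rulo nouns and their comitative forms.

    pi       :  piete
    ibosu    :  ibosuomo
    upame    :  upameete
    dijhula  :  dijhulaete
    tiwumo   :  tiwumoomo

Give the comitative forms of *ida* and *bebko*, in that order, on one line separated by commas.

The pattern is rounding harmony: -omo when the last vowel of the stem is a rounded vowel (*ibosu*, *tiwumo*); -ete when the last vowel of the stem is an unrounded vowel (*pi*, *upame*, *dijhula*).
*ida*: last vowel = /a/, an unrounded vowel → -ete → *idaete*.
The last vowel of *bebko* is /o/, which is a rounded vowel, so the suffix is -omo, giving *bebkoomo*.

idaete, bebkoomo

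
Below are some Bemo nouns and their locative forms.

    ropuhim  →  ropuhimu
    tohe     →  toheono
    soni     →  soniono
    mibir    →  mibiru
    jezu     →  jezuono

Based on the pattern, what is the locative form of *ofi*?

ofiono

Looking at the final sound of each stem: -u when the stem ends in a consonant (*ropuhim*, *mibir*); -ono when the stem ends in a vowel (*tohe*, *soni*, *jezu*).
The final sound of *ofi* is /i/, which is a vowel, so the suffix is -ono, giving *ofiono*.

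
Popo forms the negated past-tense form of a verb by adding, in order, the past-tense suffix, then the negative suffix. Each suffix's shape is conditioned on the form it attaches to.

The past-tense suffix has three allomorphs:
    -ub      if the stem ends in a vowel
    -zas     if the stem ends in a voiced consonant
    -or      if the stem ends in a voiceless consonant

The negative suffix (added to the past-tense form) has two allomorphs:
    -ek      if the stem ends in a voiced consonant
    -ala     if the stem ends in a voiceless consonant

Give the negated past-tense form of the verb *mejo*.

*mejo* — final sound /o/ (a vowel) → -ub → *mejoub*.
Since the final consonant of the past-tense form *mejoub* is /b/ (voiced), it takes -ek, giving *mejoubek*.

mejoubek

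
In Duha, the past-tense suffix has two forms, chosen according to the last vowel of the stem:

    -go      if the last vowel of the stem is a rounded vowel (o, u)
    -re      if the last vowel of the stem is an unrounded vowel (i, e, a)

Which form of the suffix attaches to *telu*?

Since the last vowel of *telu* is /u/ (a rounded vowel), it takes -go.

-go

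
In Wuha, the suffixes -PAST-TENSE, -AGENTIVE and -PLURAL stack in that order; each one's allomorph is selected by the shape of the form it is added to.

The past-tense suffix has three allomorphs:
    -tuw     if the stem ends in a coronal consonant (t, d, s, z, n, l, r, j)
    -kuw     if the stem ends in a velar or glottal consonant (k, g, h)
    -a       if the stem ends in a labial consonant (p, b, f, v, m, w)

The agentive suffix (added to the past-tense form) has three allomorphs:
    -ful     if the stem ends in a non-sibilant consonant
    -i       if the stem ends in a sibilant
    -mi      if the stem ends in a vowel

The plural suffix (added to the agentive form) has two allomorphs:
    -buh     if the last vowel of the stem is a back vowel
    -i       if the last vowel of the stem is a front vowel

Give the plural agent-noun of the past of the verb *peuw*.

peuwamii

Since the final consonant of *peuw* is /w/ (labial), it takes -a, giving *peuwa*.
The past-tense form *peuwa*: final sound = /a/, a vowel → -mi → *peuwami*.
The last vowel of the agentive form *peuwami* is /i/, which is a front vowel, so the plural suffix is -i, giving *peuwamii*.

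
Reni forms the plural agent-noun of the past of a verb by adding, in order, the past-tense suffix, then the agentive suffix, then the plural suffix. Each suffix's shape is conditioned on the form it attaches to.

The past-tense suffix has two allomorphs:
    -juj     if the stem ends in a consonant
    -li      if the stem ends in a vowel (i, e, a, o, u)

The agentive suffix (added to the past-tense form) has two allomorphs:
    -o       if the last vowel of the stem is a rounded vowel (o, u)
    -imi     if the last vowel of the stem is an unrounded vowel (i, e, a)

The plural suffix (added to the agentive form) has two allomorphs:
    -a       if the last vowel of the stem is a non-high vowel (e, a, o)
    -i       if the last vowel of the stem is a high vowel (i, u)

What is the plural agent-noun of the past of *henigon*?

The final sound of *henigon* is /n/, which is a consonant, so the past-tense suffix is -juj, giving *henigonjuj*.
The past-tense form *henigonjuj* — last vowel /u/ (a rounded vowel) → -o → *henigonjujo*.
The last vowel of the agentive form *henigonjujo* is /o/, which is a non-high vowel, so the plural suffix is -a, giving *henigonjujoa*.

henigonjujoa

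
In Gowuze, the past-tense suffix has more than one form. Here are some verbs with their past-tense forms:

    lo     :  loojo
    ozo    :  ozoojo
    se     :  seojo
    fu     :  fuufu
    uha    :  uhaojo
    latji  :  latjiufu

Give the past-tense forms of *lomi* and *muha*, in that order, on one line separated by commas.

Looking at the last vowel of each stem: -ufu when the last vowel of the stem is a high vowel (*fu*, *latji*); -ojo when the last vowel of the stem is a non-high vowel (*lo*, *ozo*, *se*, *uha*).
*lomi*: last vowel = /i/, a high vowel → -ufu → *lomiufu*.
The last vowel of *muha* is /a/, which is a non-high vowel, so the suffix is -ojo, giving *muhaojo*.

lomiufu, muhaojo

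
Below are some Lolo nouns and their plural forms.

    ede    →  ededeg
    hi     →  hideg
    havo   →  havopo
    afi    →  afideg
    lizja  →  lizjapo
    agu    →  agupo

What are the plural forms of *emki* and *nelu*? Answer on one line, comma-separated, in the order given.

emkideg, nelupo

Looking at the last vowel of each stem: -deg when the last vowel of the stem is a front vowel (*ede*, *hi*, *afi*); -po when the last vowel of the stem is a back vowel (*havo*, *lizja*, *agu*).
Since the last vowel of *emki* is /i/ (a front vowel), it takes -deg, giving *emkideg*.
*nelu*: last vowel = /u/, a back vowel → -po → *nelupo*.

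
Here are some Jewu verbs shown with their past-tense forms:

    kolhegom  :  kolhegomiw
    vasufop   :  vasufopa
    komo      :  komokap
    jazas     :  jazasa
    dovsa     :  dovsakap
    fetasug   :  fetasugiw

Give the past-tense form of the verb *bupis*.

bupisa

The alternation tracks the final sound of the stem — -a when the stem ends in a voiceless consonant (*vasufop*, *jazas*); -iw when the stem ends in a voiced consonant (*kolhegom*, *fetasug*); -kap when the stem ends in a vowel (*komo*, *dovsa*).
*bupis*: final sound = /s/, a voiceless consonant → -a → *bupisa*.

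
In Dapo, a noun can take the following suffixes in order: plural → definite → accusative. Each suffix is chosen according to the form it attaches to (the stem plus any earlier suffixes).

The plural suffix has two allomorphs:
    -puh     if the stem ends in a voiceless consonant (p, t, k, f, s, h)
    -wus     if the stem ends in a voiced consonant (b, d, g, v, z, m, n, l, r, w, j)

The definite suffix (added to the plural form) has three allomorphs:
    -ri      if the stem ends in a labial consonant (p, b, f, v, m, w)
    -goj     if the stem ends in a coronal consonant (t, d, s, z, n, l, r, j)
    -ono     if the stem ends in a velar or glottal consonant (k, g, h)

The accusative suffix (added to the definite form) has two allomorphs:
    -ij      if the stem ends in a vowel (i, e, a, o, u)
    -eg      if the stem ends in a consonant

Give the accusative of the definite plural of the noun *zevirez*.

The final consonant of *zevirez* is /z/, which is voiced, so the plural suffix is -wus, giving *zevirezwus*.
Since the final consonant of the plural form *zevirezwus* is /s/ (coronal), it takes -goj, giving *zevirezwusgoj*.
Since the final sound of the definite form *zevirezwusgoj* is /j/ (a consonant), it takes -eg, giving *zevirezwusgojeg*.

zevirezwusgojeg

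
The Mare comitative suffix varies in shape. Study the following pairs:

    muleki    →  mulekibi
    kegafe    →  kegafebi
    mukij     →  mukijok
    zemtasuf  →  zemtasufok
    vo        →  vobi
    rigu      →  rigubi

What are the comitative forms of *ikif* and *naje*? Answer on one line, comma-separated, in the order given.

The suffix is conditioned by the final sound: -ok when the stem ends in a consonant (*mukij*, *zemtasuf*); -bi when the stem ends in a vowel (*muleki*, *kegafe*, *vo*, *rigu*).
Since the final sound of *ikif* is /f/ (a consonant), it takes -ok, giving *ikifok*.
*naje*: final sound = /e/, a vowel → -bi → *najebi*.

ikifok, najebi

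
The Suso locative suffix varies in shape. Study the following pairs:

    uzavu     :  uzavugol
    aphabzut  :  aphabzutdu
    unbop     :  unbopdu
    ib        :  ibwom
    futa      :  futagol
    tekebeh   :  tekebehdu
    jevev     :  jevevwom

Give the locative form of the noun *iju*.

The pattern is voicing of the final sound: -du when the stem ends in a voiceless consonant (*aphabzut*, *unbop*, *tekebeh*); -wom when the stem ends in a voiced consonant (*ib*, *jevev*); -gol when the stem ends in a vowel (*uzavu*, *futa*).
*iju*: final sound = /u/, a vowel → -gol → *ijugol*.

ijugol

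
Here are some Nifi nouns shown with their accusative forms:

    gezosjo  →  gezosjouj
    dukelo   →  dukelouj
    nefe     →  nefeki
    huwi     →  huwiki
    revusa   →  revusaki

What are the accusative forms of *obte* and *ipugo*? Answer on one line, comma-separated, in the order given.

obteki, ipugouj

The pattern is rounding harmony: -uj when the last vowel of the stem is a rounded vowel (*gezosjo*, *dukelo*); -ki when the last vowel of the stem is an unrounded vowel (*nefe*, *huwi*, *revusa*).
*obte*: last vowel = /e/, an unrounded vowel → -ki → *obteki*.
Since the last vowel of *ipugo* is /o/ (a rounded vowel), it takes -uj, giving *ipugouj*.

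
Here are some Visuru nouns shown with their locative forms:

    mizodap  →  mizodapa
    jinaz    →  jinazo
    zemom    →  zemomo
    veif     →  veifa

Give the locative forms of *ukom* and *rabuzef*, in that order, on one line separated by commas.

Looking at the final consonant of each stem: -a when the stem ends in a voiceless consonant (*mizodap*, *veif*); -o when the stem ends in a voiced consonant (*jinaz*, *zemom*).
Since the final consonant of *ukom* is /m/ (voiced), it takes -o, giving *ukomo*.
*rabuzef* — final consonant /f/ (voiceless) → -a → *rabuzefa*.

ukomo, rabuzefa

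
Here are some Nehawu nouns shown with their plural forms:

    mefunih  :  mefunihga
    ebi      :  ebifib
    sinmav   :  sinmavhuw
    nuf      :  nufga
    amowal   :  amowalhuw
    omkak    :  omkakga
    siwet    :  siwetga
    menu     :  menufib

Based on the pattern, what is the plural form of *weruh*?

The suffix is conditioned by the final sound: -ga when the stem ends in a voiceless consonant (*mefunih*, *nuf*, *omkak*, *siwet*); -huw when the stem ends in a voiced consonant (*sinmav*, *amowal*); -fib when the stem ends in a vowel (*ebi*, *menu*).
*weruh* — final sound /h/ (a voiceless consonant) → -ga → *weruhga*.

weruhga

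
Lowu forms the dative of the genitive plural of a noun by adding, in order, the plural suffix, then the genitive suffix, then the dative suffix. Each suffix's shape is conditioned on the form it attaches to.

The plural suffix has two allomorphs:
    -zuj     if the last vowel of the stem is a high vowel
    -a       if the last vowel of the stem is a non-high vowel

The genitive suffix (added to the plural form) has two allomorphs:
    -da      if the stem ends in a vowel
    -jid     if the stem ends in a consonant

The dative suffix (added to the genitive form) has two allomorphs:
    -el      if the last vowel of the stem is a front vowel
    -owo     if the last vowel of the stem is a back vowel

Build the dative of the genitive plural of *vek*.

vekadaowo

*vek*: last vowel = /e/, a non-high vowel → -a → *veka*.
Since the final sound of the plural form *veka* is /a/ (a vowel), it takes -da, giving *vekada*.
The last vowel of the genitive form *vekada* is /a/, which is a back vowel, so the dative suffix is -owo, giving *vekadaowo*.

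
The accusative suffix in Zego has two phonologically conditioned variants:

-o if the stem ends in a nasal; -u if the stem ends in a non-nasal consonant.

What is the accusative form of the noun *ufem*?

ufemo

Since the final consonant of *ufem* is /m/ (a nasal), it takes -o, giving *ufemo*.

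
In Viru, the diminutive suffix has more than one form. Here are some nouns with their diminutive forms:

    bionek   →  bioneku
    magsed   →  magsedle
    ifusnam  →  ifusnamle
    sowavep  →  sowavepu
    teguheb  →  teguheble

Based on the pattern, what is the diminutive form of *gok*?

Looking at the final consonant of each stem: -u when the stem ends in a voiceless consonant (*bionek*, *sowavep*); -le when the stem ends in a voiced consonant (*magsed*, *ifusnam*, *teguheb*).
Since the final consonant of *gok* is /k/ (voiceless), it takes -u, giving *goku*.

goku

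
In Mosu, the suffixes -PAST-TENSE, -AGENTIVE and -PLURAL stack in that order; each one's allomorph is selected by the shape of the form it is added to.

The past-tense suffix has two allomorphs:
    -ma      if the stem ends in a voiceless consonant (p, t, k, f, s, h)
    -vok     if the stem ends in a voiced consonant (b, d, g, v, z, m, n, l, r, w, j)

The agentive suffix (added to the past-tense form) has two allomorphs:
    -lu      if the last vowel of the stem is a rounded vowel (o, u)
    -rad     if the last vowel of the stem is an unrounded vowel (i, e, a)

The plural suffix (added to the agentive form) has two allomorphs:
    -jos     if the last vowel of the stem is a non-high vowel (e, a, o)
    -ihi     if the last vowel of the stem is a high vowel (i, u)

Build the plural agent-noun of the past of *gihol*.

giholvokluihi

The final consonant of *gihol* is /l/, which is voiced, so the past-tense suffix is -vok, giving *giholvok*.
The past-tense form *giholvok* — last vowel /o/ (a rounded vowel) → -lu → *giholvoklu*.
The agentive form *giholvoklu* — last vowel /u/ (a high vowel) → -ihi → *giholvokluihi*.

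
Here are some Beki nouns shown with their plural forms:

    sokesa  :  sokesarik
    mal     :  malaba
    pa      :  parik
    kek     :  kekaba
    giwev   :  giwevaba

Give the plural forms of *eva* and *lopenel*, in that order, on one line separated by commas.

evarik, lopenelaba

Looking at the final sound of each stem: -aba when the stem ends in a consonant (*mal*, *kek*, *giwev*); -rik when the stem ends in a vowel (*sokesa*, *pa*).
The final sound of *eva* is /a/, which is a vowel, so the suffix is -rik, giving *evarik*.
Since the final sound of *lopenel* is /l/ (a consonant), it takes -aba, giving *lopenelaba*.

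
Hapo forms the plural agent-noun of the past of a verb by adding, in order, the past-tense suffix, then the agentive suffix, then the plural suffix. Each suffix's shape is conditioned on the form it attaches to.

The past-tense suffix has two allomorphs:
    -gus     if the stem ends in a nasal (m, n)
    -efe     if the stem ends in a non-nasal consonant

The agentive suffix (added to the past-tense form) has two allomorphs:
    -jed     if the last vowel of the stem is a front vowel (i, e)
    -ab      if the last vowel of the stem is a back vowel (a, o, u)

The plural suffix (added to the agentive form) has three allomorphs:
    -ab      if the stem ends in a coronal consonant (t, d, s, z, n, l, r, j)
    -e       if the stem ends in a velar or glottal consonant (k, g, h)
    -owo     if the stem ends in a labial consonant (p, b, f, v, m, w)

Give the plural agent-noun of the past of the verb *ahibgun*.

*ahibgun*: final consonant = /n/, a nasal → -gus → *ahibgungus*.
The past-tense form *ahibgungus*: last vowel = /u/, a back vowel → -ab → *ahibgungusab*.
The agentive form *ahibgungusab*: final consonant = /b/, labial → -owo → *ahibgungusabowo*.

ahibgungusabowo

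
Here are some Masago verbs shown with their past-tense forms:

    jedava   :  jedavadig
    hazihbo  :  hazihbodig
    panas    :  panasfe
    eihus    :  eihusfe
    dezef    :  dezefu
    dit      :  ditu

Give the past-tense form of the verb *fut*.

The alternation tracks the final sound of the stem — -fe when the stem ends in a sibilant (*panas*, *eihus*); -u when the stem ends in a non-sibilant consonant (*dezef*, *dit*); -dig when the stem ends in a vowel (*jedava*, *hazihbo*).
Since the final sound of *fut* is /t/ (a non-sibilant consonant), it takes -u, giving *futu*.

futu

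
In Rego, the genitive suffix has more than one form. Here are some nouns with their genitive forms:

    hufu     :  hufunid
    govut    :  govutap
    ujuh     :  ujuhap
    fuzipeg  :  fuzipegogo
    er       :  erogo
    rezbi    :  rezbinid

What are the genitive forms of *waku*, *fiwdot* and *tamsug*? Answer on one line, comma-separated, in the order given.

wakunid, fiwdotap, tamsugogo

Looking at the final sound of each stem: -ap when the stem ends in a voiceless consonant (*govut*, *ujuh*); -ogo when the stem ends in a voiced consonant (*fuzipeg*, *er*); -nid when the stem ends in a vowel (*hufu*, *rezbi*).
*waku* — final sound /u/ (a vowel) → -nid → *wakunid*.
*fiwdot*: final sound = /t/, a voiceless consonant → -ap → *fiwdotap*.
Since the final sound of *tamsug* is /g/ (a voiced consonant), it takes -ogo, giving *tamsugogo*.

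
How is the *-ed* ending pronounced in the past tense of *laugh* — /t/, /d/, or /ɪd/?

/t/

The stem *laugh* ends in a voiceless consonant other than /t/.
The -ed suffix is realized as /ɪd/ after /t, d/; as /t/ after other voiceless consonants; and as /d/ after other voiced sounds.
So -ed on *laugh* is pronounced /t/.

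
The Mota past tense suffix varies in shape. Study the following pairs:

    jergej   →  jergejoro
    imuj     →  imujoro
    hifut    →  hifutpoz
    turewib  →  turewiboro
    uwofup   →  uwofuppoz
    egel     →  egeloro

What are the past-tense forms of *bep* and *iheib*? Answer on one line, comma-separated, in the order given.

The pattern is voicing of the final consonant: -poz when the stem ends in a voiceless consonant (*hifut*, *uwofup*); -oro when the stem ends in a voiced consonant (*jergej*, *imuj*, *turewib*, *egel*).
Since the final consonant of *bep* is /p/ (voiceless), it takes -poz, giving *beppoz*.
*iheib*: final consonant = /b/, voiced → -oro → *iheiboro*.

beppoz, iheiboro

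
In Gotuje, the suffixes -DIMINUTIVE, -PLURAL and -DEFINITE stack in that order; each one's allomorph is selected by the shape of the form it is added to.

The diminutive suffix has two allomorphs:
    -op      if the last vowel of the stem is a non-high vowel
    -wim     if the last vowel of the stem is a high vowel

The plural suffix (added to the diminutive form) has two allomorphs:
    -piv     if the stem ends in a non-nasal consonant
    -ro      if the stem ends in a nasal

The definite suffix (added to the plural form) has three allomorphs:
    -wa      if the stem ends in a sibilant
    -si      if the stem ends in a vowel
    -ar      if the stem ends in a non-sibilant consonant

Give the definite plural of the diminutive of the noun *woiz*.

Since the last vowel of *woiz* is /i/ (a high vowel), it takes -wim, giving *woizwim*.
The diminutive form *woizwim* — final consonant /m/ (a nasal) → -ro → *woizwimro*.
The plural form *woizwimro*: final sound = /o/, a vowel → -si → *woizwimrosi*.

woizwimrosi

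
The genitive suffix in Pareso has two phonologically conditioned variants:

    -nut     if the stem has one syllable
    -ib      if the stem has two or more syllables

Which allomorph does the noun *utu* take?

*utu* (2 syllables) → -ib.

-ib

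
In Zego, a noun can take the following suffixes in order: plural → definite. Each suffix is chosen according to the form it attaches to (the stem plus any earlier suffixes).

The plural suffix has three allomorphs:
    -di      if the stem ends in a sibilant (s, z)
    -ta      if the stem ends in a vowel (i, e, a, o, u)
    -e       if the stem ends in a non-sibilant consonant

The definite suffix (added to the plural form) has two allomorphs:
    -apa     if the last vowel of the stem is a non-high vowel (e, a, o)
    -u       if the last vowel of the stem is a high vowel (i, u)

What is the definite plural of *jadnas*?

The final sound of *jadnas* is /s/, which is a sibilant, so the plural suffix is -di, giving *jadnasdi*.
The plural form *jadnasdi*: last vowel = /i/, a high vowel → -u → *jadnasdiu*.

jadnasdiu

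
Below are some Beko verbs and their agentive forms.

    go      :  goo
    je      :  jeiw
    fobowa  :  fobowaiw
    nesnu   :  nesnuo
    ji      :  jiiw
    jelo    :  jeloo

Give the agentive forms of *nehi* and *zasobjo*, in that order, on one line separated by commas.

nehiiw, zasobjoo

The alternation tracks the last vowel of the stem — -o when the last vowel of the stem is a rounded vowel (*go*, *nesnu*, *jelo*); -iw when the last vowel of the stem is an unrounded vowel (*je*, *fobowa*, *ji*).
The last vowel of *nehi* is /i/, which is an unrounded vowel, so the suffix is -iw, giving *nehiiw*.
Since the last vowel of *zasobjo* is /o/ (a rounded vowel), it takes -o, giving *zasobjoo*.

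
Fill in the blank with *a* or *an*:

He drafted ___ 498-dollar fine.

a

The indefinite article is chosen by the initial *sound* of the following word, not its spelling.
The number *498* is spoken "four hundred …", beginning with /fɔr/ — a consonant sound.
So the article is *a*: He drafted a 498-dollar fine.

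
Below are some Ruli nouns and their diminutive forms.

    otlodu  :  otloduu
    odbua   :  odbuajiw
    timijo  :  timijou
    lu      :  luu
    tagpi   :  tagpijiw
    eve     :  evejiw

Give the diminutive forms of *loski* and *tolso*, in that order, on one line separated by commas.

loskijiw, tolsou

Looking at the last vowel of each stem: -u when the last vowel of the stem is a rounded vowel (*otlodu*, *timijo*, *lu*); -jiw when the last vowel of the stem is an unrounded vowel (*odbua*, *tagpi*, *eve*).
Since the last vowel of *loski* is /i/ (an unrounded vowel), it takes -jiw, giving *loskijiw*.
The last vowel of *tolso* is /o/, which is a rounded vowel, so the suffix is -u, giving *tolsou*.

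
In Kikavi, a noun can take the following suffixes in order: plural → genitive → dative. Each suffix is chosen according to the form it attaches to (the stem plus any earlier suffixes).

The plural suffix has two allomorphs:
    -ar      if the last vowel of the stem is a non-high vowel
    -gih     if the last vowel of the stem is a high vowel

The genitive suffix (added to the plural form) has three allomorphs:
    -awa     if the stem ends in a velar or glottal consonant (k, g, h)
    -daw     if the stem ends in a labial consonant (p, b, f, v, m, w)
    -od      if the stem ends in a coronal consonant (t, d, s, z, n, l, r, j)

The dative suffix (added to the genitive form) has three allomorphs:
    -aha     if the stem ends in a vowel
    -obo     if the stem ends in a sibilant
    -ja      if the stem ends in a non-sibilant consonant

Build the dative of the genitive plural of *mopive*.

mopivearodja

Since the last vowel of *mopive* is /e/ (a non-high vowel), it takes -ar, giving *mopivear*.
The plural form *mopivear* — final consonant /r/ (coronal) → -od → *mopivearod*.
Since the final sound of the genitive form *mopivearod* is /d/ (a non-sibilant consonant), it takes -ja, giving *mopivearodja*.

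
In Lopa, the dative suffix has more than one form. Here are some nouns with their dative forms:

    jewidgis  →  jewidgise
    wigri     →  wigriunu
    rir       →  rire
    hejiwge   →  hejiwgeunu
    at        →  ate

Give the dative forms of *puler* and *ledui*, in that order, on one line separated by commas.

pulere, leduiunu

The suffix is conditioned by the final sound: -e when the stem ends in a consonant (*jewidgis*, *rir*, *at*); -unu when the stem ends in a vowel (*wigri*, *hejiwge*).
Since the final sound of *puler* is /r/ (a consonant), it takes -e, giving *pulere*.
*ledui*: final sound = /i/, a vowel → -unu → *leduiunu*.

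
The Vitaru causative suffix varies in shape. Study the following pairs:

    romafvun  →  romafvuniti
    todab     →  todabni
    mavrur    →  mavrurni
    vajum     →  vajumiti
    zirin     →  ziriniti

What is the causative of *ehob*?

ehobni

The suffix is conditioned by the final consonant: -iti when the stem ends in a nasal (*romafvun*, *vajum*, *zirin*); -ni when the stem ends in a non-nasal consonant (*todab*, *mavrur*).
*ehob* — final consonant /b/ (non-nasal) → -ni → *ehobni*.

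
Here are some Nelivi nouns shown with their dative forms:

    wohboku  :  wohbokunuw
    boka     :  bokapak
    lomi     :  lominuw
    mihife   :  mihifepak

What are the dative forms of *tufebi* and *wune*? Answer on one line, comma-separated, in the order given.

tufebinuw, wunepak

Looking at the last vowel of each stem: -nuw when the last vowel of the stem is a high vowel (*wohboku*, *lomi*); -pak when the last vowel of the stem is a non-high vowel (*boka*, *mihife*).
*tufebi* — last vowel /i/ (a high vowel) → -nuw → *tufebinuw*.
The last vowel of *wune* is /e/, which is a non-high vowel, so the suffix is -pak, giving *wunepak*.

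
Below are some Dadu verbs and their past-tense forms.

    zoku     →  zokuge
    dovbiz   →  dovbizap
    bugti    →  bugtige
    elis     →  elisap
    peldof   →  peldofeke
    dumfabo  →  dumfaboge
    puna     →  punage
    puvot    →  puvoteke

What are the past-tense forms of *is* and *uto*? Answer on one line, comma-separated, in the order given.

The pattern is sibilance of the final sound: -ap when the stem ends in a sibilant (*dovbiz*, *elis*); -eke when the stem ends in a non-sibilant consonant (*peldof*, *puvot*); -ge when the stem ends in a vowel (*zoku*, *bugti*, *dumfabo*, *puna*).
Since the final sound of *is* is /s/ (a sibilant), it takes -ap, giving *isap*.
The final sound of *uto* is /o/, which is a vowel, so the suffix is -ge, giving *utoge*.

isap, utoge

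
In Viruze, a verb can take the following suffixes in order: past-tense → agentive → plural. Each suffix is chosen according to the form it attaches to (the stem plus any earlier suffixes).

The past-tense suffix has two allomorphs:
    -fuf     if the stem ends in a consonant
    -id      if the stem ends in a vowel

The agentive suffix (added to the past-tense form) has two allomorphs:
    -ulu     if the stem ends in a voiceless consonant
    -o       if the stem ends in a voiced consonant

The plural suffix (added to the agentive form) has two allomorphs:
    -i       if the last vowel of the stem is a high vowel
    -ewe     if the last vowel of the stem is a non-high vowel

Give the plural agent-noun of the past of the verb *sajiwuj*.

*sajiwuj* — final sound /j/ (a consonant) → -fuf → *sajiwujfuf*.
The final consonant of the past-tense form *sajiwujfuf* is /f/, which is voiceless, so the agentive suffix is -ulu, giving *sajiwujfufulu*.
The last vowel of the agentive form *sajiwujfufulu* is /u/, which is a high vowel, so the plural suffix is -i, giving *sajiwujfufului*.

sajiwujfufului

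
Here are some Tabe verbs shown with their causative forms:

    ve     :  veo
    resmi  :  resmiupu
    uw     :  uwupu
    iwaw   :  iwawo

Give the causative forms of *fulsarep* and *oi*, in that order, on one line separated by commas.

fulsarepo, oiupu

The pattern is height harmony: -upu when the last vowel of the stem is a high vowel (*resmi*, *uw*); -o when the last vowel of the stem is a non-high vowel (*ve*, *iwaw*).
Since the last vowel of *fulsarep* is /e/ (a non-high vowel), it takes -o, giving *fulsarepo*.
*oi* — last vowel /i/ (a high vowel) → -upu → *oiupu*.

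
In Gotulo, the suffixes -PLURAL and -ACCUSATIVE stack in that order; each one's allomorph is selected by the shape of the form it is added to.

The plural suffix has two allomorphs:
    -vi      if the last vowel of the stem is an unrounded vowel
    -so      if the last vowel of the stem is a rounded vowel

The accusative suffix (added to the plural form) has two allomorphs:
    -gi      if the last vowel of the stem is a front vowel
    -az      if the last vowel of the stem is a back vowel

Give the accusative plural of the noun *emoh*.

emohsoaz

*emoh* — last vowel /o/ (a rounded vowel) → -so → *emohso*.
Since the last vowel of the plural form *emohso* is /o/ (a back vowel), it takes -az, giving *emohsoaz*.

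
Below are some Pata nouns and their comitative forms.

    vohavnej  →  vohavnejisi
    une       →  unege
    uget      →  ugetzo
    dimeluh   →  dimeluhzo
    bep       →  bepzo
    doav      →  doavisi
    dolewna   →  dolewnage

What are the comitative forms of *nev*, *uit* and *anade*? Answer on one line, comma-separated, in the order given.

The suffix is conditioned by the final sound: -zo when the stem ends in a voiceless consonant (*uget*, *dimeluh*, *bep*); -isi when the stem ends in a voiced consonant (*vohavnej*, *doav*); -ge when the stem ends in a vowel (*une*, *dolewna*).
*nev*: final sound = /v/, a voiced consonant → -isi → *nevisi*.
*uit*: final sound = /t/, a voiceless consonant → -zo → *uitzo*.
*anade* — final sound /e/ (a vowel) → -ge → *anadege*.

nevisi, uitzo, anadege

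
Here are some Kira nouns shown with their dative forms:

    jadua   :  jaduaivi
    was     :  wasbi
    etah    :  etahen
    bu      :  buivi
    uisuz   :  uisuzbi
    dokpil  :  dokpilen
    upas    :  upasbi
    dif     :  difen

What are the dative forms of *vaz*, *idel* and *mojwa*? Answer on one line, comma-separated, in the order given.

Looking at the final sound of each stem: -bi when the stem ends in a sibilant (*was*, *uisuz*, *upas*); -en when the stem ends in a non-sibilant consonant (*etah*, *dokpil*, *dif*); -ivi when the stem ends in a vowel (*jadua*, *bu*).
The final sound of *vaz* is /z/, which is a sibilant, so the suffix is -bi, giving *vazbi*.
*idel* — final sound /l/ (a non-sibilant consonant) → -en → *idelen*.
Since the final sound of *mojwa* is /a/ (a vowel), it takes -ivi, giving *mojwaivi*.

vazbi, idelen, mojwaivi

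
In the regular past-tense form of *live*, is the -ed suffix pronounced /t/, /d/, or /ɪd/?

The stem *live* ends in a voiced sound other than /d/.
The -ed suffix is realized as /ɪd/ after /t, d/; as /t/ after other voiceless consonants; and as /d/ after other voiced sounds.
So -ed on *live* is pronounced /d/.

/d/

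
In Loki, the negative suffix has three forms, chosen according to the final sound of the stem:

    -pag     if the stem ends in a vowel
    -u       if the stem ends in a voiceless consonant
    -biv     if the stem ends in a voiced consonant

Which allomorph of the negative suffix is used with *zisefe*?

-pag

Since the final sound of *zisefe* is /e/ (a vowel), it takes -pag.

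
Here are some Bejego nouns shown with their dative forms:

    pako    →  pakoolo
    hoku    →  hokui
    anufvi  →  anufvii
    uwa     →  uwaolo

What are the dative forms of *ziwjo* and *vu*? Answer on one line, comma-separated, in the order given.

ziwjoolo, vui

The pattern is height harmony: -i when the last vowel of the stem is a high vowel (*hoku*, *anufvi*); -olo when the last vowel of the stem is a non-high vowel (*pako*, *uwa*).
Since the last vowel of *ziwjo* is /o/ (a non-high vowel), it takes -olo, giving *ziwjoolo*.
Since the last vowel of *vu* is /u/ (a high vowel), it takes -i, giving *vui*.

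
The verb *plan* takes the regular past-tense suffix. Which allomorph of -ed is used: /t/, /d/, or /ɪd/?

/d/

The stem *plan* ends in a voiced sound other than /d/.
The -ed suffix is realized as /ɪd/ after /t, d/; as /t/ after other voiceless consonants; and as /d/ after other voiced sounds.
So -ed on *plan* is pronounced /d/.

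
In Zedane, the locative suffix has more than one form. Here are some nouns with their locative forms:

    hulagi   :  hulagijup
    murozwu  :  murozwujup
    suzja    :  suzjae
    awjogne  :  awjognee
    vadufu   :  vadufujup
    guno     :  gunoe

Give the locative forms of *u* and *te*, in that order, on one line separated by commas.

The alternation tracks the last vowel of the stem — -jup when the last vowel of the stem is a high vowel (*hulagi*, *murozwu*, *vadufu*); -e when the last vowel of the stem is a non-high vowel (*suzja*, *awjogne*, *guno*).
Since the last vowel of *u* is /u/ (a high vowel), it takes -jup, giving *ujup*.
Since the last vowel of *te* is /e/ (a non-high vowel), it takes -e, giving *tee*.

ujup, tee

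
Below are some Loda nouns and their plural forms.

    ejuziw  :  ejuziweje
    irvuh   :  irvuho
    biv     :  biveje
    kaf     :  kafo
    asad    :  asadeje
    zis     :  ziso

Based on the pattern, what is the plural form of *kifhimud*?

kifhimudeje

Looking at the final consonant of each stem: -o when the stem ends in a voiceless consonant (*irvuh*, *kaf*, *zis*); -eje when the stem ends in a voiced consonant (*ejuziw*, *biv*, *asad*).
Since the final consonant of *kifhimud* is /d/ (voiced), it takes -eje, giving *kifhimudeje*.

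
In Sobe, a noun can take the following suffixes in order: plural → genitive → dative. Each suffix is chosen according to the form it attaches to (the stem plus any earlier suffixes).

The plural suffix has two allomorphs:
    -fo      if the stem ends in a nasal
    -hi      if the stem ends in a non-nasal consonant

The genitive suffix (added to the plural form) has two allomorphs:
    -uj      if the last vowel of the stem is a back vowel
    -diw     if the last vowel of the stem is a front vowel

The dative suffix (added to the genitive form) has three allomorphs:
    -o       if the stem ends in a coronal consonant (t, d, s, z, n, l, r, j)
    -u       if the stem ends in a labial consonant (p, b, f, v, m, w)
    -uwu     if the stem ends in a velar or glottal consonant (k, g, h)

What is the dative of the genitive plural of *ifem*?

*ifem*: final consonant = /m/, a nasal → -fo → *ifemfo*.
Since the last vowel of the plural form *ifemfo* is /o/ (a back vowel), it takes -uj, giving *ifemfouj*.
The genitive form *ifemfouj*: final consonant = /j/, coronal → -o → *ifemfoujo*.

ifemfoujo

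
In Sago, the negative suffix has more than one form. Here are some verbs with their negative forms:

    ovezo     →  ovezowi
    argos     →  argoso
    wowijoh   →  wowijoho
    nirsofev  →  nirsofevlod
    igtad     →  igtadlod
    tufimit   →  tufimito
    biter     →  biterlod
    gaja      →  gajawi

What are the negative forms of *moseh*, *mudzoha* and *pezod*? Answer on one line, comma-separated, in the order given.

The alternation tracks the final sound of the stem — -o when the stem ends in a voiceless consonant (*argos*, *wowijoh*, *tufimit*); -lod when the stem ends in a voiced consonant (*nirsofev*, *igtad*, *biter*); -wi when the stem ends in a vowel (*ovezo*, *gaja*).
The final sound of *moseh* is /h/, which is a voiceless consonant, so the suffix is -o, giving *moseho*.
*mudzoha*: final sound = /a/, a vowel → -wi → *mudzohawi*.
Since the final sound of *pezod* is /d/ (a voiced consonant), it takes -lod, giving *pezodlod*.

moseho, mudzohawi, pezodlod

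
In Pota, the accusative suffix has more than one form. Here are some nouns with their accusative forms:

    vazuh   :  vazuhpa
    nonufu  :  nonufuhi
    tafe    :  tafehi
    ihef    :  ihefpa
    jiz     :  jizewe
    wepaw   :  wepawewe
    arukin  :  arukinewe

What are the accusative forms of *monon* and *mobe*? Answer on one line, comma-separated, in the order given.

The alternation tracks the final sound of the stem — -pa when the stem ends in a voiceless consonant (*vazuh*, *ihef*); -ewe when the stem ends in a voiced consonant (*jiz*, *wepaw*, *arukin*); -hi when the stem ends in a vowel (*nonufu*, *tafe*).
*monon* — final sound /n/ (a voiced consonant) → -ewe → *mononewe*.
*mobe*: final sound = /e/, a vowel → -hi → *mobehi*.

mononewe, mobehi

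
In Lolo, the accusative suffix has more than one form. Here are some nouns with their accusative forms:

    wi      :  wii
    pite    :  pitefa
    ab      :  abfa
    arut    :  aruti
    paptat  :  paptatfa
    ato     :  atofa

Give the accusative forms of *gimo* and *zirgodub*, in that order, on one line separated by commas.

The suffix is conditioned by the last vowel: -i when the last vowel of the stem is a high vowel (*wi*, *arut*); -fa when the last vowel of the stem is a non-high vowel (*pite*, *ab*, *paptat*, *ato*).
*gimo* — last vowel /o/ (a non-high vowel) → -fa → *gimofa*.
*zirgodub* — last vowel /u/ (a high vowel) → -i → *zirgodubi*.

gimofa, zirgodubi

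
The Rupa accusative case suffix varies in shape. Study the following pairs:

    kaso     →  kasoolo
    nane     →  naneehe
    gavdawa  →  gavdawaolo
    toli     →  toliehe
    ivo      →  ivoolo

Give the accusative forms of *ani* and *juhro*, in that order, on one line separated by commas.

aniehe, juhroolo

The suffix is conditioned by the last vowel: -ehe when the last vowel of the stem is a front vowel (*nane*, *toli*); -olo when the last vowel of the stem is a back vowel (*kaso*, *gavdawa*, *ivo*).
*ani*: last vowel = /i/, a front vowel → -ehe → *aniehe*.
Since the last vowel of *juhro* is /o/ (a back vowel), it takes -olo, giving *juhroolo*.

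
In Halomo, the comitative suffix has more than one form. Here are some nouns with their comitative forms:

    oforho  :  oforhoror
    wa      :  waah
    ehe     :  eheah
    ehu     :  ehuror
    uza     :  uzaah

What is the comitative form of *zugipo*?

Looking at the last vowel of each stem: -ror when the last vowel of the stem is a rounded vowel (*oforho*, *ehu*); -ah when the last vowel of the stem is an unrounded vowel (*wa*, *ehe*, *uza*).
*zugipo*: last vowel = /o/, a rounded vowel → -ror → *zugiporor*.

zugiporor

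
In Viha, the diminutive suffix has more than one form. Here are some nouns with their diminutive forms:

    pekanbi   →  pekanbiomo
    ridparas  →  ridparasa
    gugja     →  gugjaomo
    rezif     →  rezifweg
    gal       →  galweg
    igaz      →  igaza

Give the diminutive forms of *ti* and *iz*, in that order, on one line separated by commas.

The pattern is sibilance of the final sound: -a when the stem ends in a sibilant (*ridparas*, *igaz*); -weg when the stem ends in a non-sibilant consonant (*rezif*, *gal*); -omo when the stem ends in a vowel (*pekanbi*, *gugja*).
The final sound of *ti* is /i/, which is a vowel, so the suffix is -omo, giving *tiomo*.
Since the final sound of *iz* is /z/ (a sibilant), it takes -a, giving *iza*.

tiomo, iza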